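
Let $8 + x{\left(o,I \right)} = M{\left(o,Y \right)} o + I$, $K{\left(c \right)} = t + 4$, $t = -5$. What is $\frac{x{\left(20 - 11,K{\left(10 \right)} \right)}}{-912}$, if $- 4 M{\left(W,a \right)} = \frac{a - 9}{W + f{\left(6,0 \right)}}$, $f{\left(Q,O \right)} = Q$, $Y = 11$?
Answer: $\frac{31}{3040} \approx 0.010197$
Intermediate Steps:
$K{\left(c \right)} = -1$ ($K{\left(c \right)} = -5 + 4 = -1$)
$M{\left(W,a \right)} = - \frac{-9 + a}{4 \left(6 + W\right)}$ ($M{\left(W,a \right)} = - \frac{\left(a - 9\right) \frac{1}{W + 6}}{4} = - \frac{\left(-9 + a\right) \frac{1}{6 + W}}{4} = - \frac{\frac{1}{6 + W} \left(-9 + a\right)}{4} = - \frac{-9 + a}{4 \left(6 + W\right)}$)
$x{\left(o,I \right)} = -8 + I - \frac{o}{2 \left(6 + o\right)}$ ($x{\left(o,I \right)} = -8 + \left(\frac{9 - 11}{4 \left(6 + o\right)} o + I\right) = -8 + \left(\frac{1}{4} \frac{1}{6 + o} \left(-2\right) o + I\right) = -8 + \left(- \frac{1}{2 \left(6 + o\right)} o + I\right) = -8 + \left(- \frac{o}{2 \left(6 + o\right)} + I\right) = -8 + \left(I - \frac{o}{2 \left(6 + o\right)}\right) = -8 + I - \frac{o}{2 \left(6 + o\right)}$)
$\frac{x{\left(20 - 11,K{\left(10 \right)} \right)}}{-912} = \frac{\frac{1}{6 + \left(20 - 11\right)} \left(- \frac{20 - 11}{2} + \left(-8 - 1\right) \left(6 + \left(20 - 11\right)\right)\right)}{-912} = \frac{\left(- \frac{1}{2}\right) 9 - 9 \left(6 + 9\right)}{6 + 9} \left(- \frac{1}{912}\right) = \frac{- \frac{9}{2} - 135}{15} \left(- \frac{1}{912}\right) = \frac{1}{15} \left(- \frac{279}{2}\right) \left(- \frac{1}{912}\right) = \left(- \frac{93}{10}\right) \left(- \frac{1}{912}\right) = \frac{31}{3040}$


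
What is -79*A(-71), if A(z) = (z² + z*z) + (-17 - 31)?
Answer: -792686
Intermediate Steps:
A(z) = -48 + 2*z² (A(z) = (z² + z²) - 48 = 2*z² - 48 = -48 + 2*z²)
-79*A(-71) = -79*(-48 + 2*(-71)²) = -79*(-48 + 2*5041) = -79*(-48 + 10082) = -79*10034 = -792686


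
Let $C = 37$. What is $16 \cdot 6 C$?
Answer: $3552$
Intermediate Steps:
$16 \cdot 6 C = 16 \cdot 6 \cdot 37 = 96 \cdot 37 = 3552$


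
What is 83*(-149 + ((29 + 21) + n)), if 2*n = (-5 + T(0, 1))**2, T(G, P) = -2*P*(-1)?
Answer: -15687/2 ≈ -7843.5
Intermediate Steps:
T(G, P) = 2*P
n = 9/2 (n = (-5 + 2*1)**2/2 = (-5 + 2)**2/2 = (1/2)*(-3)**2 = (1/2)*9 = 9/2 ≈ 4.5000)
83*(-149 + ((29 + 21) + n)) = 83*(-149 + ((29 + 21) + 9/2)) = 83*(-149 + (50 + 9/2)) = 83*(-149 + 109/2) = 83*(-189/2) = -15687/2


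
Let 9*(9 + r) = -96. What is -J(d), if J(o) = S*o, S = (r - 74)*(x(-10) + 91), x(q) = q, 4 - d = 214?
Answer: -1593270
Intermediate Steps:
d = -210 (d = 4 - 1*214 = 4 - 214 = -210)
r = -59/3 (r = -9 + (1/9)*(-96) = -9 - 32/3 = -59/3 ≈ -19.667)
S = -7587 (S = (-59/3 - 74)*(-10 + 91) = -281/3*81 = -7587)
J(o) = -7587*o
-J(d) = -(-7587)*(-210) = -1*1593270 = -1593270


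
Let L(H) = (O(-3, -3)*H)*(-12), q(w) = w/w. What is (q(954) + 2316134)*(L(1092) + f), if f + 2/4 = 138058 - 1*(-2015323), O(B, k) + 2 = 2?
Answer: 9975039888735/2 ≈ 4.9875e+12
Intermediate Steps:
O(B, k) = 0 (O(B, k) = -2 + 2 = 0)
q(w) = 1
L(H) = 0 (L(H) = (0*H)*(-12) = 0*(-12) = 0)
f = 4306761/2 (f = -½ + (138058 - 1*(-2015323)) = -½ + (138058 + 2015323) = -½ + 2153381 = 4306761/2 ≈ 2.1534e+6)
(q(954) + 2316134)*(L(1092) + f) = (1 + 2316134)*(0 + 4306761/2) = 2316135*(4306761/2) = 9975039888735/2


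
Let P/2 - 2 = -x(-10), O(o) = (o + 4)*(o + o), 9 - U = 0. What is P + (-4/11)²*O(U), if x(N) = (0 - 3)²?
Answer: 2050/121 ≈ 16.942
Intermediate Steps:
U = 9 (U = 9 - 1*0 = 9 + 0 = 9)
x(N) = 9 (x(N) = (-3)² = 9)
O(o) = 2*o*(4 + o) (O(o) = (4 + o)*(2*o) = 2*o*(4 + o))
P = -14 (P = 4 + 2*(-1*9) = 4 + 2*(-9) = 4 - 18 = -14)
P + (-4/11)²*O(U) = -14 + (-4/11)²*(2*9*(4 + 9)) = -14 + (-4*1/11)²*(2*9*13) = -14 + (-4/11)²*234 = -14 + (16/121)*234 = -14 + 3744/121 = 2050/121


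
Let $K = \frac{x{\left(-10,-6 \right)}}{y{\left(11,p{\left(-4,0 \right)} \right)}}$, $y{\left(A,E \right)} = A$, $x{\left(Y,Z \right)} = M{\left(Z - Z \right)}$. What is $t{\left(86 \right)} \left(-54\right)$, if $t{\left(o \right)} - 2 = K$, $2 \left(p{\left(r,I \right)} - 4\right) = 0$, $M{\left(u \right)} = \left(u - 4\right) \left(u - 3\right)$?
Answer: $- \frac{1836}{11} \approx -166.91$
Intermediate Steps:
$M{\left(u \right)} = \left(-4 + u\right) \left(-3 + u\right)$
$p{\left(r,I \right)} = 4$ ($p{\left(r,I \right)} = 4 + \frac{1}{2} \cdot 0 = 4 + 0 = 4$)
$x{\left(Y,Z \right)} = 12$ ($x{\left(Y,Z \right)} = 12 + \left(Z - Z\right)^{2} - 7 \left(Z - Z\right) = 12 + 0^{2} - 0 = 12 + 0 + 0 = 12$)
$K = \frac{12}{11} \approx 1.0909$
$t{\left(o \right)} = \frac{34}{11}$ ($t{\left(o \right)} = 2 + \frac{12}{11} = \frac{34}{11}$)
$t{\left(86 \right)} \left(-54\right) = \frac{34}{11} \left(-54\right) = - \frac{1836}{11}$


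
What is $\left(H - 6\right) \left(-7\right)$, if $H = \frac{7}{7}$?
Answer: $35$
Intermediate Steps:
$H = 1$ ($H = 7 \cdot \frac{1}{7} = 1$)
$\left(H - 6\right) \left(-7\right) = \left(1 - 6\right) \left(-7\right) = \left(-5\right) \left(-7\right) = 35$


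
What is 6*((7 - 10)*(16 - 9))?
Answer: -126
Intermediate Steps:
6*((7 - 10)*(16 - 9)) = 6*(-3*7) = 6*(-21) = -126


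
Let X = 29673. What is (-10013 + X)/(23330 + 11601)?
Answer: 19660/34931 ≈ 0.56282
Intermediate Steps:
(-10013 + X)/(23330 + 11601) = (-10013 + 29673)/(23330 + 11601) = 19660/34931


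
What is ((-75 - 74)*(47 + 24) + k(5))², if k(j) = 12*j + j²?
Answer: 110124036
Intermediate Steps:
k(j) = j² + 12*j
((-75 - 74)*(47 + 24) + k(5))² = ((-75 - 74)*(47 + 24) + 5*(12 + 5))² = (-149*71 + 5*17)² = (-10579 + 85)² = (-10494)² = 110124036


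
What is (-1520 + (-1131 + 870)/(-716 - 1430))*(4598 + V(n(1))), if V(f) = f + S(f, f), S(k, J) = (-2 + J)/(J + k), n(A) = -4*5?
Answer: -10299081941/1480 ≈ -6.9588e+6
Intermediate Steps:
n(A) = -20
S(k, J) = (-2 + J)/(J + k)
V(f) = f + (-2 + f)/(2*f) (V(f) = f + (-2 + f)/(f + f) = f + (-2 + f)/((2*f)) = f + (1/(2*f))*(-2 + f) = f + (-2 + f)/(2*f))
(-1520 + (-1131 + 870)/(-716 - 1430))*(4598 + V(n(1))) = (-1520 + (-1131 + 870)/(-716 - 1430))*(4598 + (1/2 - 20 - 1/(-20))) = (-1520 - 261/(-2146))*(4598 + (1/2 - 20 - 1*(-1/20))) = (-1520 - 261*(-1/2146))*(4598 + (1/2 - 20 + 1/20)) = (-1520 + 9/74)*(4598 - 389/20) = -112471/74*91571/20 = -10299081941/1480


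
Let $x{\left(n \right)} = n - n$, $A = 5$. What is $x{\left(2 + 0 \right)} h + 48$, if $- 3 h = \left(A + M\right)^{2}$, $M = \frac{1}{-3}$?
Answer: $48$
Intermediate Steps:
$x{\left(n \right)} = 0$
$M = - \frac{1}{3} \approx -0.33333$
$h = - \frac{196}{27}$ ($h = - \frac{\left(5 - \frac{1}{3}\right)^{2}}{3} = - \frac{\left(\frac{14}{3}\right)^{2}}{3} = \left(- \frac{1}{3}\right) \frac{196}{9} = - \frac{196}{27} \approx -7.2593$)
$x{\left(2 + 0 \right)} h + 48 = 0 \left(- \frac{196}{27}\right) + 48 = 0 + 48 = 48$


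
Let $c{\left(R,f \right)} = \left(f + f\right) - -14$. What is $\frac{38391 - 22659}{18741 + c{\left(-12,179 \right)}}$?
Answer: $\frac{228}{277} \approx 0.8231$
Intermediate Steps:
$c{\left(R,f \right)} = 14 + 2 f$ ($c{\left(R,f \right)} = 2 f + 14 = 14 + 2 f$)
$\frac{38391 - 22659}{18741 + c{\left(-12,179 \right)}} = \frac{38391 - 22659}{18741 + \left(14 + 2 \cdot 179\right)} = \frac{15732}{18741 + \left(14 + 358\right)} = \frac{15732}{18741 + 372} = \frac{15732}{19113} = 15732 \cdot \frac{1}{19113} = \frac{228}{277}$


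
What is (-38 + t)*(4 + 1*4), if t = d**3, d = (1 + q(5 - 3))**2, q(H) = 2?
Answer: 5528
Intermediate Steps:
d = 9 (d = (1 + 2)**2 = 3**2 = 9)
t = 729 (t = 9**3 = 729)
(-38 + t)*(4 + 1*4) = (-38 + 729)*(4 + 1*4) = 691*(4 + 4) = 691*8 = 5528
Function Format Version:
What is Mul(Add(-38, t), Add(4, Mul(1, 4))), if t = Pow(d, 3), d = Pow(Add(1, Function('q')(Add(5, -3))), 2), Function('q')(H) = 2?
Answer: 5528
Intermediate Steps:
d = 9 (d = Pow(Add(1, 2), 2) = Pow(3, 2) = 9)
t = 729 (t = Pow(9, 3) = 729)
Mul(Add(-38, t), Add(4, Mul(1, 4))) = Mul(Add(-38, 729), Add(4, Mul(1, 4))) = Mul(691, Add(4, 4)) = Mul(691, 8) = 5528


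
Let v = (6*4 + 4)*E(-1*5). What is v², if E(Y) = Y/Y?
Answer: 784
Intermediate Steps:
E(Y) = 1
v = 28 (v = (6*4 + 4)*1 = (24 + 4)*1 = 28*1 = 28)
v² = 28² = 784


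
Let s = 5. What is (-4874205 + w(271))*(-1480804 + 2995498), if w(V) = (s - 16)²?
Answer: -7382745790296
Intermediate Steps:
w(V) = 121 (w(V) = (5 - 16)² = (-11)² = 121)
(-4874205 + w(271))*(-1480804 + 2995498) = (-4874205 + 121)*(-1480804 + 2995498) = -4874084*1514694 = -7382745790296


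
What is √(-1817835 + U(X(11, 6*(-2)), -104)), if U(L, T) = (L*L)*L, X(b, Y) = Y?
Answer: I*√1819563 ≈ 1348.9*I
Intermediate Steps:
U(L, T) = L³ (U(L, T) = L²*L = L³)
√(-1817835 + U(X(11, 6*(-2)), -104)) = √(-1817835 + (6*(-2))³) = √(-1817835 + (-12)³) = √(-1817835 - 1728) = √(-1819563) = I*√1819563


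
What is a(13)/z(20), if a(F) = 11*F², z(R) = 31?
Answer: 1859/31 ≈ 59.968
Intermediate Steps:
a(13)/z(20) = (11*13²)/31 = (11*169)*(1/31) = 1859*(1/31) = 1859/31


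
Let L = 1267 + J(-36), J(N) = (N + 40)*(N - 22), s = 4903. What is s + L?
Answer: 5938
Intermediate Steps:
J(N) = (-22 + N)*(40 + N) (J(N) = (40 + N)*(-22 + N) = (-22 + N)*(40 + N))
L = 1035 (L = 1267 + (-880 + (-36)² + 18*(-36)) = 1267 + (-880 + 1296 - 648) = 1267 - 232 = 1035)
s + L = 4903 + 1035 = 5938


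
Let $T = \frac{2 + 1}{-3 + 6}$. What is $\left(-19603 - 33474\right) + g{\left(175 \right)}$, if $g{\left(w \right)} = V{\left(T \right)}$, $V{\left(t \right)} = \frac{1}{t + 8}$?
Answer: $- \frac{477692}{9} \approx -53077.0$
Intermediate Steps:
$T = 1$ ($T = \frac{3}{3} = 3 \cdot \frac{1}{3} = 1$)
$V{\left(t \right)} = \frac{1}{8 + t}$
$g{\left(w \right)} = \frac{1}{9}$ ($g{\left(w \right)} = \frac{1}{8 + 1} = \frac{1}{9}$)
$\left(-19603 - 33474\right) + g{\left(175 \right)} = \left(-19603 - 33474\right) + \frac{1}{9} = -53077 + \frac{1}{9} = - \frac{477692}{9}$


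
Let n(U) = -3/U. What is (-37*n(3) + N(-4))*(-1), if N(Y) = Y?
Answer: -33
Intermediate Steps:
(-37*n(3) + N(-4))*(-1) = (-(-111)/3 - 4)*(-1) = (-37*(-1) - 4)*(-1) = (37 - 4)*(-1) = 33*(-1) = -33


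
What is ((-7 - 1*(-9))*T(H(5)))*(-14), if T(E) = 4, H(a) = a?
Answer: -112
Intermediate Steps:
((-7 - 1*(-9))*T(H(5)))*(-14) = ((-7 - 1*(-9))*4)*(-14) = ((-7 + 9)*4)*(-14) = (2*4)*(-14) = 8*(-14) = -112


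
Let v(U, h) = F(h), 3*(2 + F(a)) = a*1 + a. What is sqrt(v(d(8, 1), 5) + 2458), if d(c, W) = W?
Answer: sqrt(22134)/3 ≈ 49.592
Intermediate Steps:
F(a) = -2 + 2*a/3 (F(a) = -2 + (a*1 + a)/3 = -2 + (a + a)/3 = -2 + (2*a)/3 = -2 + 2*a/3)
v(U, h) = -2 + 2*h/3
sqrt(v(d(8, 1), 5) + 2458) = sqrt((-2 + (2/3)*5) + 2458) = sqrt((-2 + 10/3) + 2458) = sqrt(4/3 + 2458) = sqrt(7378/3) = sqrt(22134)/3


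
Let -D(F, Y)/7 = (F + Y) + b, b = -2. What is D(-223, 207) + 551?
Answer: 677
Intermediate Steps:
D(F, Y) = 14 - 7*F - 7*Y (D(F, Y) = -7*((F + Y) - 2) = -7*(-2 + F + Y) = 14 - 7*F - 7*Y)
D(-223, 207) + 551 = (14 - 7*(-223) - 7*207) + 551 = (14 + 1561 - 1449) + 551 = 126 + 551 = 677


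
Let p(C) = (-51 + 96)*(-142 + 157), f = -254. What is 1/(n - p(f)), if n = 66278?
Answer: 1/65603 ≈ 1.5243e-5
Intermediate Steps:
p(C) = 675 (p(C) = 45*15 = 675)
1/(n - p(f)) = 1/(66278 - 1*675) = 1/(66278 - 675) = 1/65603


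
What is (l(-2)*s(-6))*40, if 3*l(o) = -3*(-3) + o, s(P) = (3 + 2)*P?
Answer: -2800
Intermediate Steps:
s(P) = 5*P
l(o) = 3 + o/3 (l(o) = (-3*(-3) + o)/3 = (9 + o)/3 = 3 + o/3)
(l(-2)*s(-6))*40 = ((3 + (⅓)*(-2))*(5*(-6)))*40 = ((3 - ⅔)*(-30))*40 = ((7/3)*(-30))*40 = -70*40 = -2800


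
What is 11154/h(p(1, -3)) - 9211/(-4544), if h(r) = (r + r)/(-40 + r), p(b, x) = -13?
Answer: 103326139/4544 ≈ 22739.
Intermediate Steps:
h(r) = 2*r/(-40 + r) (h(r) = (2*r)/(-40 + r) = 2*r/(-40 + r))
11154/h(p(1, -3)) - 9211/(-4544) = 11154/((2*(-13)/(-40 - 13))) - 9211/(-4544) = 11154/((2*(-13)/(-53))) - 9211*(-1/4544) = 11154/((2*(-13)*(-1/53))) + 9211/4544 = 11154/(26/53) + 9211/4544 = 11154*(53/26) + 9211/4544 = 22737 + 9211/4544 = 103326139/4544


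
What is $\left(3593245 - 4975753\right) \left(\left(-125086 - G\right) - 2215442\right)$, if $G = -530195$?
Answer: $2502799855164$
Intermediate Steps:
$\left(3593245 - 4975753\right) \left(\left(-125086 - G\right) - 2215442\right) = \left(3593245 - 4975753\right) \left(\left(-125086 - -530195\right) - 2215442\right) = - 1382508 \left(\left(-125086 + 530195\right) - 2215442\right) = - 1382508 \left(405109 - 2215442\right) = \left(-1382508\right) \left(-1810333\right) = 2502799855164$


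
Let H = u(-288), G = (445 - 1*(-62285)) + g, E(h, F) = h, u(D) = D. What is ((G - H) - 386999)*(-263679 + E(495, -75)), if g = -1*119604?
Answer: 116744474640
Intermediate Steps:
g = -119604
G = -56874 (G = (445 - 1*(-62285)) - 119604 = (445 + 62285) - 119604 = 62730 - 119604 = -56874)
H = -288
((G - H) - 386999)*(-263679 + E(495, -75)) = ((-56874 - 1*(-288)) - 386999)*(-263679 + 495) = ((-56874 + 288) - 386999)*(-263184) = (-56586 - 386999)*(-263184) = -443585*(-263184) = 116744474640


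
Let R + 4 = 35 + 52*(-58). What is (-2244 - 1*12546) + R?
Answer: -17775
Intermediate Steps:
R = -2985 (R = -4 + (35 + 52*(-58)) = -4 + (35 - 3016) = -4 - 2981 = -2985)
(-2244 - 1*12546) + R = (-2244 - 1*12546) - 2985 = (-2244 - 12546) - 2985 = -14790 - 2985 = -17775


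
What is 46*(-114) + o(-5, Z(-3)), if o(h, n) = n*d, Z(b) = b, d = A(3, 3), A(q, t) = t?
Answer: -5253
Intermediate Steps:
d = 3
o(h, n) = 3*n (o(h, n) = n*3 = 3*n)
46*(-114) + o(-5, Z(-3)) = 46*(-114) + 3*(-3) = -5244 - 9 = -5253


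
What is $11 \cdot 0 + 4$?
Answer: $4$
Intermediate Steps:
$11 \cdot 0 + 4 = 0 + 4 = 4$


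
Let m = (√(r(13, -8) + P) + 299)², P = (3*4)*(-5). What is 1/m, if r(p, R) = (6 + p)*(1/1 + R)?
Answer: (299 + I*√193)⁻² ≈ 1.1113e-5 - 1.035e-6*I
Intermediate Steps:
r(p, R) = (1 + R)*(6 + p) (r(p, R) = (6 + p)*(1 + R) = (1 + R)*(6 + p))
P = -60 (P = 12*(-5) = -60)
m = (299 + I*√193)² (m = (√((6 + 13 + 6*(-8) - 8*13) - 60) + 299)² = (√((6 + 13 - 48 - 104) - 60) + 299)² = (√(-133 - 60) + 299)² = (√(-193) + 299)² = (I*√193 + 299)² = (299 + I*√193)² ≈ 89208.0 + 8307.7*I)
1/m = 1/((299 + I*√193)²) = (299 + I*√193)⁻²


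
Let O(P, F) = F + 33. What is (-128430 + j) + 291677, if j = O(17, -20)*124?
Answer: 164859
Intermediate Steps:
O(P, F) = 33 + F
j = 1612 (j = (33 - 20)*124 = 13*124 = 1612)
(-128430 + j) + 291677 = (-128430 + 1612) + 291677 = -126818 + 291677 = 164859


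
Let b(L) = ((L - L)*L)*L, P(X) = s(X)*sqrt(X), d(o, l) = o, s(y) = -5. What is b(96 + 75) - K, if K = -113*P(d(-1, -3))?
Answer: -565*I ≈ -565.0*I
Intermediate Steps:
P(X) = -5*sqrt(X)
b(L) = 0 (b(L) = (0*L)*L = 0*L = 0)
K = 565*I (K = -(-565)*sqrt(-1) = -(-565)*I = 565*I ≈ 565.0*I)
b(96 + 75) - K = 0 - 565*I = -565*I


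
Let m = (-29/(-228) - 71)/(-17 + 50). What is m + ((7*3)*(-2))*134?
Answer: -3851021/684 ≈ -5630.1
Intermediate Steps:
m = -1469/684 (m = (-29*(-1/228) - 71)/33 = (29/228 - 71)*(1/33) = -16159/228*1/33 = -1469/684 ≈ -2.1477)
m + ((7*3)*(-2))*134 = -1469/684 + ((7*3)*(-2))*134 = -1469/684 + (21*(-2))*134 = -1469/684 - 42*134 = -1469/684 - 5628 = -3851021/684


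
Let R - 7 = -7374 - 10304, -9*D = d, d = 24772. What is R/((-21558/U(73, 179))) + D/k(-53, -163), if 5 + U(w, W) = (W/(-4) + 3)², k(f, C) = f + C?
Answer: 40160463143/27939168 ≈ 1437.4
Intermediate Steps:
k(f, C) = C + f
D = -24772/9 (D = -⅑*24772 = -24772/9 ≈ -2752.4)
U(w, W) = -5 + (3 - W/4)² (U(w, W) = -5 + (W/(-4) + 3)² = -5 + (W*(-¼) + 3)² = -5 + (-W/4 + 3)² = -5 + (3 - W/4)²)
R = -17671 (R = 7 + (-7374 - 10304) = 7 - 17678 = -17671)
R/((-21558/U(73, 179))) + D/k(-53, -163) = -(88355/21558 - 17671*(-12 + 179)²/344928) - 24772/(9*(-163 - 53)) = -17671/((-21558/(-5 + (1/16)*167²))) - 24772/9/(-216) = -17671/((-21558/(-5 + (1/16)*27889))) - 24772/9*(-1/216) = -17671/((-21558/(-5 + 27889/16))) + 6193/486 = -17671/((-21558/27809/16)) + 6193/486 = -17671/((-21558*16/27809)) + 6193/486 = -17671/(-344928/27809) + 6193/486 = -17671*(-27809/344928) + 6193/486 = 491412839/344928 + 6193/486 = 40160463143/27939168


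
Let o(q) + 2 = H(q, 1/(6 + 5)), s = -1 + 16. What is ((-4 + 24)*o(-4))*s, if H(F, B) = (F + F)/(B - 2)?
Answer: 4600/7 ≈ 657.14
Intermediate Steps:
s = 15
H(F, B) = 2*F/(-2 + B) (H(F, B) = (2*F)/(-2 + B) = 2*F/(-2 + B))
o(q) = -2 - 22*q/21 (o(q) = -2 + 2*q/(-2 + 1/(6 + 5)) = -2 + 2*q/(-2 + 1/11) = -2 + 2*q/(-21/11) = -2 + 2*q*(-11/21) = -2 - 22*q/21)
((-4 + 24)*o(-4))*s = ((-4 + 24)*(-2 - 22/21*(-4)))*15 = (20*(-2 + 88/21))*15 = (20*(46/21))*15 = (920/21)*15 = 4600/7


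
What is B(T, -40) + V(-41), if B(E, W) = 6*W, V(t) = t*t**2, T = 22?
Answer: -69161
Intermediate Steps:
V(t) = t**3
B(T, -40) + V(-41) = 6*(-40) + (-41)**3 = -240 - 68921 = -69161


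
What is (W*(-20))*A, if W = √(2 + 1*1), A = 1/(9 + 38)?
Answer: -20*√3/47 ≈ -0.73704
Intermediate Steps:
A = 1/47 ≈ 0.021277
W = √3 (W = √(2 + 1) = √3 ≈ 1.7320)
(W*(-20))*A = (√3*(-20))*(1/47) = -20*√3*(1/47) = -20*√3/47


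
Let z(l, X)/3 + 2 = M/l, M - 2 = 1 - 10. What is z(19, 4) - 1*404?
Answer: -7811/19 ≈ -411.11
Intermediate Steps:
M = -7 (M = 2 + (1 - 10) = 2 - 9 = -7)
z(l, X) = -6 - 21/l (z(l, X) = -6 + 3*(-7/l) = -6 - 21/l)
z(19, 4) - 1*404 = (-6 - 21/19) - 1*404 = (-6 - 21*1/19) - 404 = (-6 - 21/19) - 404 = -135/19 - 404 = -7811/19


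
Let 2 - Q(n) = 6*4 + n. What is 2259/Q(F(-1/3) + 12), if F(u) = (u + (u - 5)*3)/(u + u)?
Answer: -502/13 ≈ -38.615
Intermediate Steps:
F(u) = (-15 + 4*u)/(2*u) (F(u) = (u + (-5 + u)*3)/((2*u)) = (u + (-15 + 3*u))*(1/(2*u)) = (-15 + 4*u)*(1/(2*u)) = (-15 + 4*u)/(2*u))
Q(n) = -22 - n (Q(n) = 2 - (6*4 + n) = 2 - (24 + n) = 2 + (-24 - n) = -22 - n)
2259/Q(F(-1/3) + 12) = 2259/(-22 - ((2 - 15/(2*((-1/3)))) + 12)) = 2259/(-22 - ((2 - 15/(2*((-1*⅓)))) + 12)) = 2259/(-22 - ((2 - 15/(2*(-⅓))) + 12)) = 2259/(-22 - ((2 - 15/2*(-3)) + 12)) = 2259/(-22 - ((2 + 45/2) + 12)) = 2259/(-22 - (49/2 + 12)) = 2259/(-22 - 1*73/2) = 2259/(-22 - 73/2) = 2259/(-117/2) = 2259*(-2/117) = -502/13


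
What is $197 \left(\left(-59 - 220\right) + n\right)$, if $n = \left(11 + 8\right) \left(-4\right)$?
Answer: $-69935$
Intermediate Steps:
$n = -76$ ($n = 19 \left(-4\right) = -76$)
$197 \left(\left(-59 - 220\right) + n\right) = 197 \left(\left(-59 - 220\right) - 76\right) = 197 \left(-279 - 76\right) = 197 \left(-355\right) = -69935$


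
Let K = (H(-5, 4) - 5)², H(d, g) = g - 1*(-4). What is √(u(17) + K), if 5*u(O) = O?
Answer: √310/5 ≈ 3.5214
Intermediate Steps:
H(d, g) = 4 + g (H(d, g) = g + 4 = 4 + g)
u(O) = O/5
K = 9 (K = ((4 + 4) - 5)² = (8 - 5)² = 3² = 9)
√(u(17) + K) = √((⅕)*17 + 9) = √(17/5 + 9) = √(62/5) = √310/5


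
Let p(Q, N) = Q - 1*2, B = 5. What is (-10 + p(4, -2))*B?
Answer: -40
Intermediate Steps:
p(Q, N) = -2 + Q (p(Q, N) = Q - 2 = -2 + Q)
(-10 + p(4, -2))*B = (-10 + (-2 + 4))*5 = (-10 + 2)*5 = -8*5 = -40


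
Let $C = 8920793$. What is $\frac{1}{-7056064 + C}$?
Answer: $\frac{1}{1864729} \approx 5.3627 \cdot 10^{-7}$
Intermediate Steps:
$\frac{1}{-7056064 + C} = \frac{1}{-7056064 + 8920793} = \frac{1}{1864729}$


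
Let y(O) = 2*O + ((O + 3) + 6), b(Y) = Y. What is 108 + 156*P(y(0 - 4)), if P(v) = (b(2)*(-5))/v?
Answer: 628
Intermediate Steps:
y(O) = 9 + 3*O (y(O) = 2*O + ((3 + O) + 6) = 2*O + (9 + O) = 9 + 3*O)
P(v) = -10/v (P(v) = (2*(-5))/v = -10/v)
108 + 156*P(y(0 - 4)) = 108 + 156*(-10/(9 + 3*(0 - 4))) = 108 + 156*(-10/(9 + 3*(-4))) = 108 + 156*(-10/(9 - 12)) = 108 + 156*(-10/(-3)) = 108 + 156*(-10*(-⅓)) = 108 + 156*(10/3) = 108 + 520 = 628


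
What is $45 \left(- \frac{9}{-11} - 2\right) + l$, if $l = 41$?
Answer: $- \frac{134}{11} \approx -12.182$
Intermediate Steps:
$45 \left(- \frac{9}{-11} - 2\right) + l = 45 \left(- \frac{9}{-11} - 2\right) + 41 = 45 \left(\left(-9\right) \left(- \frac{1}{11}\right) - 2\right) + 41 = 45 \left(\frac{9}{11} - 2\right) + 41 = 45 \left(- \frac{13}{11}\right) + 41 = - \frac{585}{11} + 41 = - \frac{134}{11}$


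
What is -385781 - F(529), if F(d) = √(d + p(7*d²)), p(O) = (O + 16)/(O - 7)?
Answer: -385781 - √127107612367890/489720 ≈ -3.8580e+5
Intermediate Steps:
p(O) = (16 + O)/(-7 + O)
F(d) = √(d + (16 + 7*d²)/(-7 + 7*d²))
-385781 - F(529) = -385781 - √7*√((16 + 7*529² + 7*529*(-1 + 529²))/(-1 + 529²))/7 = -385781 - √7*√((16 + 7*279841 + 7*529*(-1 + 279841))/(-1 + 279841))/7 = -385781 - √7*√((16 + 1958887 + 7*529*279840)/279840)/7 = -385781 - √7*√((16 + 1958887 + 1036247520)/279840)/7 = -385781 - √7*√((1/279840)*1038206423)/7 = -385781 - √7*√(1038206423/279840)/7 = -385781 - √7*√18158230338270/69960/7 = -385781 - √127107612367890/489720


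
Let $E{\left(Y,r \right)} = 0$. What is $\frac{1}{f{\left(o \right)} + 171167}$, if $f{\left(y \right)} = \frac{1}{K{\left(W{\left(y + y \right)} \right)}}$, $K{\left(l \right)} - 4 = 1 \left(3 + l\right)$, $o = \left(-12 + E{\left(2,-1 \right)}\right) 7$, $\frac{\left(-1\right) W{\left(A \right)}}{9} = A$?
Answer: $\frac{1519}{260002674} \approx 5.8422 \cdot 10^{-6}$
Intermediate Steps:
$W{\left(A \right)} = - 9 A$
$o = -84$ ($o = \left(-12 + 0\right) 7 = \left(-12\right) 7 = -84$)
$K{\left(l \right)} = 7 + l$ ($K{\left(l \right)} = 4 + 1 \left(3 + l\right) = 4 + \left(3 + l\right) = 7 + l$)
$f{\left(y \right)} = \frac{1}{7 - 18 y}$ ($f{\left(y \right)} = \frac{1}{7 - 9 \left(y + y\right)} = \frac{1}{7 - 9 \cdot 2 y} = \frac{1}{7 - 18 y}$)
$\frac{1}{f{\left(o \right)} + 171167} = \frac{1}{- \frac{1}{-7 + 18 \left(-84\right)} + 171167} = \frac{1}{- \frac{1}{-7 - 1512} + 171167} = \frac{1}{- \frac{1}{-1519} + 171167} = \frac{1}{\left(-1\right) \left(- \frac{1}{1519}\right) + 171167} = \frac{1}{\frac{1}{1519} + 171167} = \frac{1}{\frac{260002674}{1519}} = \frac{1519}{260002674}$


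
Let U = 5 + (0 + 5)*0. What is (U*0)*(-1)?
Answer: 0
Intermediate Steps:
U = 5 (U = 5 + 5*0 = 5 + 0 = 5)
(U*0)*(-1) = (5*0)*(-1) = 0*(-1) = 0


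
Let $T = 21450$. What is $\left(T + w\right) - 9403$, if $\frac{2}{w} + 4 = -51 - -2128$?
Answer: $\frac{24973433}{2073} \approx 12047.0$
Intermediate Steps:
$w = \frac{2}{2073}$ ($w = \frac{2}{-4 - -2077} = \frac{2}{-4 + \left(-51 + 2128\right)} = \frac{2}{-4 + 2077} = \frac{2}{2073} \approx 0.00096478$)
$\left(T + w\right) - 9403 = \left(21450 + \frac{2}{2073}\right) - 9403 = \frac{44465852}{2073} - 9403 = \frac{24973433}{2073}$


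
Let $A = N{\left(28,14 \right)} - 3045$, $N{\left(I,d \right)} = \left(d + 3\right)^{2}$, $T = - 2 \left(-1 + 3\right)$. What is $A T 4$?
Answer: $44096$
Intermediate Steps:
$T = -4$ ($T = \left(-2\right) 2 = -4$)
$N{\left(I,d \right)} = \left(3 + d\right)^{2}$
$A = -2756$ ($A = \left(3 + 14\right)^{2} - 3045 = 17^{2} - 3045 = 289 - 3045 = -2756$)
$A T 4 = - 2756 \left(\left(-4\right) 4\right) = \left(-2756\right) \left(-16\right) = 44096$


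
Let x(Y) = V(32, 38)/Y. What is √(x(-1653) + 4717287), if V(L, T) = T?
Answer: √35705145129/87 ≈ 2171.9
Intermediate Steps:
x(Y) = 38/Y
√(x(-1653) + 4717287) = √(38/(-1653) + 4717287) = √(38*(-1/1653) + 4717287) = √(-2/87 + 4717287) = √(410403967/87) = √35705145129/87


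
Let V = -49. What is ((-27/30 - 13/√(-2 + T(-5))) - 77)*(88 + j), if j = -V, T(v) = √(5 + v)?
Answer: -106723/10 + 1781*I*√2/2 ≈ -10672.0 + 1259.4*I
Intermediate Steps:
j = 49 (j = -1*(-49) = 49)
((-27/30 - 13/√(-2 + T(-5))) - 77)*(88 + j) = ((-27/30 - 13/√(-2 + √(5 - 5))) - 77)*(88 + 49) = ((-27*1/30 - 13/√(-2 + √0)) - 77)*137 = ((-9/10 - 13/√(-2 + 0)) - 77)*137 = ((-9/10 - 13*(-I*√2/2)) - 77)*137 = ((-9/10 - (-13)*I*√2/2) - 77)*137 = ((-9/10 + 13*I*√2/2) - 77)*137 = (-779/10 + 13*I*√2/2)*137 = -106723/10 + 1781*I*√2/2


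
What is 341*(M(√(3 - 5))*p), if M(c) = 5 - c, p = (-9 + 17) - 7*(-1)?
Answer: 25575 - 5115*I*√2 ≈ 25575.0 - 7233.7*I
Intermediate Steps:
p = 15 (p = 8 + 7 = 15)
341*(M(√(3 - 5))*p) = 341*((5 - √(3 - 5))*15) = 341*((5 - √(-2))*15) = 341*((5 - I*√2)*15) = 341*(75 - 15*I*√2) = 25575 - 5115*I*√2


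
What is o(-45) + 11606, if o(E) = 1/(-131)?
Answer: 1520385/131 ≈ 11606.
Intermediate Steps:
o(E) = -1/131
o(-45) + 11606 = -1/131 + 11606 = 1520385/131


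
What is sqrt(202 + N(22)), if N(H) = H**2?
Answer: 7*sqrt(14) ≈ 26.192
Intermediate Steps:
sqrt(202 + N(22)) = sqrt(202 + 22**2) = sqrt(202 + 484) = sqrt(686) = 7*sqrt(14)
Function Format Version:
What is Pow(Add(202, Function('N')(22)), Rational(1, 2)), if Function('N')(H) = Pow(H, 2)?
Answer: Mul(7, Pow(14, Rational(1, 2))) ≈ 26.192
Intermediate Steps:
Pow(Add(202, Function('N')(22)), Rational(1, 2)) = Pow(Add(202, Pow(22, 2)), Rational(1, 2)) = Pow(Add(202, 484), Rational(1, 2)) = Pow(686, Rational(1, 2)) = Mul(7, Pow(14, Rational(1, 2)))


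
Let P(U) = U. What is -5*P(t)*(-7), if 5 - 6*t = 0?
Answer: 175/6 ≈ 29.167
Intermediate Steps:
t = 5/6 (t = 5/6 - 1/6*0 = 5/6 + 0 = 5/6 ≈ 0.83333)
-5*P(t)*(-7) = -5*5/6*(-7) = -25/6*(-7) = 175/6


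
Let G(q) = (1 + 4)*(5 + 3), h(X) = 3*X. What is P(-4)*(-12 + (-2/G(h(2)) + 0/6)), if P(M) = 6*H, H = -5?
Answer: 723/2 ≈ 361.50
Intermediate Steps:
G(q) = 40 (G(q) = 5*8 = 40)
P(M) = -30 (P(M) = 6*(-5) = -30)
P(-4)*(-12 + (-2/G(h(2)) + 0/6)) = -30*(-12 + (-2/40 + 0/6)) = -30*(-12 + (-2*1/40 + 0*(⅙))) = -30*(-12 + (-1/20 + 0)) = -30*(-12 - 1/20) = -30*(-241/20) = 723/2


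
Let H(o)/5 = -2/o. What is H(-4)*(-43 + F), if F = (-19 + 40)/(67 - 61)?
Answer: -395/4 ≈ -98.750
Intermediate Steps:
H(o) = -10/o (H(o) = 5*(-2/o) = -10/o)
F = 7/2 (F = 21/6 = 21*(1/6) = 7/2 ≈ 3.5000)
H(-4)*(-43 + F) = (-10/(-4))*(-43 + 7/2) = -10*(-1/4)*(-79/2) = (5/2)*(-79/2) = -395/4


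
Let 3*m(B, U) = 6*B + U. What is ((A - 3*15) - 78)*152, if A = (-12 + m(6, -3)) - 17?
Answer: -21432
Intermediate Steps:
m(B, U) = 2*B + U/3 (m(B, U) = (6*B + U)/3 = (U + 6*B)/3 = 2*B + U/3)
A = -18 (A = (-12 + (2*6 + (⅓)*(-3))) - 17 = (-12 + (12 - 1)) - 17 = (-12 + 11) - 17 = -1 - 17 = -18)
((A - 3*15) - 78)*152 = ((-18 - 3*15) - 78)*152 = ((-18 - 1*45) - 78)*152 = ((-18 - 45) - 78)*152 = (-63 - 78)*152 = -141*152 = -21432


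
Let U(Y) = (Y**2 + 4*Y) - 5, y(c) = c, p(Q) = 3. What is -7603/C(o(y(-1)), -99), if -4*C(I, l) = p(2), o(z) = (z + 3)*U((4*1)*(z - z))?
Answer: 30412/3 ≈ 10137.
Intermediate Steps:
U(Y) = -5 + Y**2 + 4*Y
o(z) = -15 - 5*z (o(z) = (z + 3)*(-5 + ((4*1)*(z - z))**2 + 4*((4*1)*(z - z))) = (3 + z)*(-5 + (4*0)**2 + 4*(4*0)) = (3 + z)*(-5 + 0**2 + 4*0) = (3 + z)*(-5 + 0 + 0) = (3 + z)*(-5) = -15 - 5*z)
C(I, l) = -3/4 (C(I, l) = -1/4*3 = -3/4)
-7603/C(o(y(-1)), -99) = -7603/(-3/4) = -7603*(-4/3) = 30412/3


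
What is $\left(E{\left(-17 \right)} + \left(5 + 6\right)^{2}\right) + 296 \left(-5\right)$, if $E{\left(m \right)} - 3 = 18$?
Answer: $-1338$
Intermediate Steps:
$E{\left(m \right)} = 21$ ($E{\left(m \right)} = 3 + 18 = 21$)
$\left(E{\left(-17 \right)} + \left(5 + 6\right)^{2}\right) + 296 \left(-5\right) = \left(21 + \left(5 + 6\right)^{2}\right) + 296 \left(-5\right) = \left(21 + 11^{2}\right) - 1480 = \left(21 + 121\right) - 1480 = 142 - 1480 = -1338$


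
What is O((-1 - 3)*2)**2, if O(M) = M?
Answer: 64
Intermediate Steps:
O((-1 - 3)*2)**2 = ((-1 - 3)*2)**2 = (-4*2)**2 = (-8)**2 = 64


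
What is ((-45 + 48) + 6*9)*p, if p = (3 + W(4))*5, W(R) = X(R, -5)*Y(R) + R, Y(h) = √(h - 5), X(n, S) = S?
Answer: 1995 - 1425*I ≈ 1995.0 - 1425.0*I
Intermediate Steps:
Y(h) = √(-5 + h)
W(R) = R - 5*√(-5 + R) (W(R) = -5*√(-5 + R) + R = R - 5*√(-5 + R))
p = 35 - 25*I (p = (3 + (4 - 5*√(-5 + 4)))*5 = (3 + (4 - 5*I))*5 = (7 - 5*I)*5 = 35 - 25*I ≈ 35.0 - 25.0*I)
((-45 + 48) + 6*9)*p = ((-45 + 48) + 6*9)*(35 - 25*I) = (3 + 54)*(35 - 25*I) = 57*(35 - 25*I) = 1995 - 1425*I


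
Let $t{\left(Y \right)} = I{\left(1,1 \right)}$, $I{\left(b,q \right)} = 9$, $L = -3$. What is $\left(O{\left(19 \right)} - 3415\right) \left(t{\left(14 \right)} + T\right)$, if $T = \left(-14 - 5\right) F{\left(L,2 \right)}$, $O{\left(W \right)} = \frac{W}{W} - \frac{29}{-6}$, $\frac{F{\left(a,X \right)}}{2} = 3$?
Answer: $\frac{715925}{2} \approx 3.5796 \cdot 10^{5}$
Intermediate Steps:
$F{\left(a,X \right)} = 6$ ($F{\left(a,X \right)} = 2 \cdot 3 = 6$)
$t{\left(Y \right)} = 9$
$O{\left(W \right)} = \frac{35}{6}$ ($O{\left(W \right)} = 1 - - \frac{29}{6} = 1 + \frac{29}{6} = \frac{35}{6}$)
$T = -114$ ($T = \left(-14 - 5\right) 6 = \left(-19\right) 6 = -114$)
$\left(O{\left(19 \right)} - 3415\right) \left(t{\left(14 \right)} + T\right) = \left(\frac{35}{6} - 3415\right) \left(9 - 114\right) = \left(- \frac{20455}{6}\right) \left(-105\right) = \frac{715925}{2}$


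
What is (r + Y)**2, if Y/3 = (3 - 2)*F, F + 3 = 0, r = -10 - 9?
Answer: 784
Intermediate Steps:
r = -19
F = -3 (F = -3 + 0 = -3)
Y = -9 (Y = 3*((3 - 2)*(-3)) = 3*(1*(-3)) = 3*(-3) = -9)
(r + Y)**2 = (-19 - 9)**2 = (-28)**2 = 784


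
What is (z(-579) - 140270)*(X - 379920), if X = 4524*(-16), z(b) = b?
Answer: 63706566096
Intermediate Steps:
X = -72384
(z(-579) - 140270)*(X - 379920) = (-579 - 140270)*(-72384 - 379920) = -140849*(-452304) = 63706566096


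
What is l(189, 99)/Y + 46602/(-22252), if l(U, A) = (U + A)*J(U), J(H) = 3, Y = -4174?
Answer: -53435619/23219962 ≈ -2.3013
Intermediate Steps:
l(U, A) = 3*A + 3*U (l(U, A) = (U + A)*3 = (A + U)*3 = 3*A + 3*U)
l(189, 99)/Y + 46602/(-22252) = (3*99 + 3*189)/(-4174) + 46602/(-22252) = (297 + 567)*(-1/4174) + 46602*(-1/22252) = 864*(-1/4174) - 23301/11126 = -432/2087 - 23301/11126 = -53435619/23219962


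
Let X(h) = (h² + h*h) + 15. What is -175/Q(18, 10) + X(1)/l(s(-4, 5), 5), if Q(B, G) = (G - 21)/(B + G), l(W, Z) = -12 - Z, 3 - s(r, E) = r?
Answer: 4889/11 ≈ 444.45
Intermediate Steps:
s(r, E) = 3 - r
X(h) = 15 + 2*h² (X(h) = (h² + h²) + 15 = 2*h² + 15 = 15 + 2*h²)
Q(B, G) = (-21 + G)/(B + G)
-175/Q(18, 10) + X(1)/l(s(-4, 5), 5) = -175*(18 + 10)/(-21 + 10) + (15 + 2*1²)/(-12 - 1*5) = -175/(-11/28) + (15 + 2*1)/(-12 - 5) = -175/((1/28)*(-11)) + (15 + 2)/(-17) = -175/(-11/28) + 17*(-1/17) = -175*(-28/11) - 1 = 4900/11 - 1 = 4889/11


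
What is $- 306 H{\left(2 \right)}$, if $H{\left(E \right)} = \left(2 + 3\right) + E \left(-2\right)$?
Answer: $-306$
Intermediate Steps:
$H{\left(E \right)} = 5 - 2 E$
$- 306 H{\left(2 \right)} = - 306 \left(5 - 4\right) = \left(-306\right) 1 = -306$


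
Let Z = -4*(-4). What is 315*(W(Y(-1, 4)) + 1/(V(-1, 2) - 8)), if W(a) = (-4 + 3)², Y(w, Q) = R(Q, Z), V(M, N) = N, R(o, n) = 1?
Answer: 525/2 ≈ 262.50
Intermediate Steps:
Z = 16
Y(w, Q) = 1
W(a) = 1 (W(a) = (-1)² = 1)
315*(W(Y(-1, 4)) + 1/(V(-1, 2) - 8)) = 315*(1 + 1/(2 - 8)) = 315*(1 + 1/(-6)) = 315*(1 - ⅙) = 315*(⅚) = 525/2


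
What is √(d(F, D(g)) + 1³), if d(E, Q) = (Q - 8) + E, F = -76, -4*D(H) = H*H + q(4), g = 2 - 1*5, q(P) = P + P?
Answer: I*√349/2 ≈ 9.3408*I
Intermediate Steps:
q(P) = 2*P
g = -3 (g = 2 - 5 = -3)
D(H) = -2 - H²/4 (D(H) = -(H*H + 2*4)/4 = -(H² + 8)/4 = -(8 + H²)/4 = -2 - H²/4)
d(E, Q) = -8 + E + Q (d(E, Q) = (-8 + Q) + E = -8 + E + Q)
√(d(F, D(g)) + 1³) = √((-8 - 76 + (-2 - ¼*(-3)²)) + 1³) = √((-8 - 76 + (-2 - ¼*9)) + 1) = √((-8 - 76 + (-2 - 9/4)) + 1) = √((-8 - 76 - 17/4) + 1) = √(-353/4 + 1) = √(-349/4) = I*√349/2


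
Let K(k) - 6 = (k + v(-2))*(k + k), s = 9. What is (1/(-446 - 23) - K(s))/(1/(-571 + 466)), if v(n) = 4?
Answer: 1688415/67 ≈ 25200.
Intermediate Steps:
K(k) = 6 + 2*k*(4 + k) (K(k) = 6 + (k + 4)*(k + k) = 6 + (4 + k)*(2*k) = 6 + 2*k*(4 + k))
(1/(-446 - 23) - K(s))/(1/(-571 + 466)) = (1/(-446 - 23) - (6 + 2*9² + 8*9))/(1/(-571 + 466)) = (1/(-469) - (6 + 2*81 + 72))/(1/(-105)) = (-1/469 - (6 + 162 + 72))/(-1/105) = (-1/469 - 1*240)*(-105) = (-1/469 - 240)*(-105) = -112561/469*(-105) = 1688415/67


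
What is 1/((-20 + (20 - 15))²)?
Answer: 1/225 ≈ 0.0044444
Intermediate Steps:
1/((-20 + (20 - 15))²) = 1/((-20 + 5)²) = 1/((-15)²) = 1/225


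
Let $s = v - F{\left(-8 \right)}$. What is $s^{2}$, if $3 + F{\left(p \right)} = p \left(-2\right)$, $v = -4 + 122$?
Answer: $11025$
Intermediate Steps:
$v = 118$
$F{\left(p \right)} = -3 - 2 p$ ($F{\left(p \right)} = -3 + p \left(-2\right) = -3 - 2 p$)
$s = 105$ ($s = 118 - \left(-3 - -16\right) = 118 - \left(-3 + 16\right) = 118 - 13 = 105$)
$s^{2} = 105^{2} = 11025$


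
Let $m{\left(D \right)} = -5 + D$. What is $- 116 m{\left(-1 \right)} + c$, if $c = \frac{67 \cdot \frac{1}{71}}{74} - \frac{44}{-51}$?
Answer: $\frac{186730577}{267954} \approx 696.88$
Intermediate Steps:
$c = \frac{234593}{267954}$ ($c = 67 \cdot \frac{1}{71} \cdot \frac{1}{74} - - \frac{44}{51} = \frac{67}{71} \cdot \frac{1}{74} + \frac{44}{51} = \frac{67}{5254} + \frac{44}{51} = \frac{234593}{267954} \approx 0.8755$)
$- 116 m{\left(-1 \right)} + c = - 116 \left(-5 - 1\right) + \frac{234593}{267954} = \left(-116\right) \left(-6\right) + \frac{234593}{267954} = 696 + \frac{234593}{267954} = \frac{186730577}{267954}$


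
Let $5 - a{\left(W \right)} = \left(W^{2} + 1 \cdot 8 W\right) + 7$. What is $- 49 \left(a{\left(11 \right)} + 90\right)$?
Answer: $5929$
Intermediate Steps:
$a{\left(W \right)} = -2 - W^{2} - 8 W$ ($a{\left(W \right)} = 5 - \left(\left(W^{2} + 1 \cdot 8 W\right) + 7\right) = 5 - \left(\left(W^{2} + 8 W\right) + 7\right) = 5 - \left(7 + W^{2} + 8 W\right) = -2 - W^{2} - 8 W$)
$- 49 \left(a{\left(11 \right)} + 90\right) = - 49 \left(\left(-2 - 11^{2} - 88\right) + 90\right) = - 49 \left(\left(-2 - 121 - 88\right) + 90\right) = - 49 \left(-211 + 90\right) = \left(-49\right) \left(-121\right) = 5929$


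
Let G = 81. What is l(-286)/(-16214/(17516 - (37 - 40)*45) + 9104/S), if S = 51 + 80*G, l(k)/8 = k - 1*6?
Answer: -134645499408/27400535 ≈ -4914.0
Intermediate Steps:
l(k) = -48 + 8*k (l(k) = 8*(k - 1*6) = 8*(k - 6) = 8*(-6 + k) = -48 + 8*k)
S = 6531 (S = 51 + 80*81 = 51 + 6480 = 6531)
l(-286)/(-16214/(17516 - (37 - 40)*45) + 9104/S) = (-48 + 8*(-286))/(-16214/(17516 - (37 - 40)*45) + 9104/6531) = (-48 - 2288)/(-16214/(17516 - (-3)*45) + 9104*(1/6531)) = -2336/(-16214/(17516 - 1*(-135)) + 9104/6531) = -2336/(-16214/(17516 + 135) + 9104/6531) = -2336/(-16214/17651 + 9104/6531) = -2336/54801070/115278681 = -2336*115278681/54801070 = -134645499408/27400535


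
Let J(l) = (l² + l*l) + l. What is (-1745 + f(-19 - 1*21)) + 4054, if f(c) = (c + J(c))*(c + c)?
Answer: -247291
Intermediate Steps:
J(l) = l + 2*l² (J(l) = (l² + l²) + l = 2*l² + l = l + 2*l²)
f(c) = 2*c*(c + c*(1 + 2*c)) (f(c) = (c + c*(1 + 2*c))*(c + c) = (c + c*(1 + 2*c))*(2*c) = 2*c*(c + c*(1 + 2*c)))
(-1745 + f(-19 - 1*21)) + 4054 = (-1745 + 4*(-19 - 1*21)²*(1 + (-19 - 1*21))) + 4054 = (-1745 + 4*(-19 - 21)²*(1 + (-19 - 21))) + 4054 = (-1745 + 4*(-40)²*(1 - 40)) + 4054 = (-1745 + 4*1600*(-39)) + 4054 = (-1745 - 249600) + 4054 = -251345 + 4054 = -247291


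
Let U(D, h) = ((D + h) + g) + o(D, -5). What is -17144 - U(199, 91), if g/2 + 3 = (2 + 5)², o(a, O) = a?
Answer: -17725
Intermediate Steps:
g = 92 (g = -6 + 2*(2 + 5)² = -6 + 2*7² = -6 + 2*49 = -6 + 98 = 92)
U(D, h) = 92 + h + 2*D (U(D, h) = ((D + h) + 92) + D = (92 + D + h) + D = 92 + h + 2*D)
-17144 - U(199, 91) = -17144 - (92 + 91 + 2*199) = -17144 - (92 + 91 + 398) = -17144 - 1*581 = -17144 - 581 = -17725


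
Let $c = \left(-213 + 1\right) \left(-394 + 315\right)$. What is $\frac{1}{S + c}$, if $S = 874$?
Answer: $\frac{1}{17622} \approx 5.6747 \cdot 10^{-5}$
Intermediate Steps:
$c = 16748$ ($c = \left(-212\right) \left(-79\right) = 16748$)
$\frac{1}{S + c} = \frac{1}{874 + 16748} = \frac{1}{17622}$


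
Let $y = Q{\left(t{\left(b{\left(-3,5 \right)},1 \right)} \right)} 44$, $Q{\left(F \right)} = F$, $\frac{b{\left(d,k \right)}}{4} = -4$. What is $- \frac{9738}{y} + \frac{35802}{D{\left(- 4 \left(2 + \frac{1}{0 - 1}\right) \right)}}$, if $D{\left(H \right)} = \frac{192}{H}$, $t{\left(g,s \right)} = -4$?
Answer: $- \frac{7596}{11} \approx -690.54$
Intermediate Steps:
$b{\left(d,k \right)} = -16$ ($b{\left(d,k \right)} = 4 \left(-4\right) = -16$)
$y = -176$ ($y = \left(-4\right) 44 = -176$)
$- \frac{9738}{y} + \frac{35802}{D{\left(- 4 \left(2 + \frac{1}{0 - 1}\right) \right)}} = - \frac{9738}{-176} + \frac{35802}{192 \frac{1}{\left(-4\right) \left(2 + \frac{1}{0 - 1}\right)}} = \left(-9738\right) \left(- \frac{1}{176}\right) + \frac{35802}{192 \frac{1}{\left(-4\right) \left(2 + \frac{1}{-1}\right)}} = \frac{4869}{88} + \frac{35802}{192 \frac{1}{\left(-4\right) \left(2 - 1\right)}} = \frac{4869}{88} + \frac{35802}{192 \frac{1}{\left(-4\right) 1}} = \frac{4869}{88} + \frac{35802}{192 \frac{1}{-4}} = \frac{4869}{88} + \frac{35802}{192 \left(- \frac{1}{4}\right)} = \frac{4869}{88} + \frac{35802}{-48} = \frac{4869}{88} + 35802 \left(- \frac{1}{48}\right) = \frac{4869}{88} - \frac{5967}{8} = - \frac{7596}{11}$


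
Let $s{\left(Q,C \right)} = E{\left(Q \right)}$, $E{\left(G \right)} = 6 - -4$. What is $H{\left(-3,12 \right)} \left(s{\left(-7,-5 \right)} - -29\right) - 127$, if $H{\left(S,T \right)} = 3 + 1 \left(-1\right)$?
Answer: $-49$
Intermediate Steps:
$H{\left(S,T \right)} = 2$ ($H{\left(S,T \right)} = 3 - 1 = 2$)
$E{\left(G \right)} = 10$ ($E{\left(G \right)} = 6 + 4 = 10$)
$s{\left(Q,C \right)} = 10$
$H{\left(-3,12 \right)} \left(s{\left(-7,-5 \right)} - -29\right) - 127 = 2 \left(10 - -29\right) - 127 = 2 \left(10 + 29\right) - 127 = 2 \cdot 39 - 127 = 78 - 127 = -49$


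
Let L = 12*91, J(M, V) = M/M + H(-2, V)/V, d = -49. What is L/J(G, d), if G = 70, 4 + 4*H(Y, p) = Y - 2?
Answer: 17836/17 ≈ 1049.2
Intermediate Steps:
H(Y, p) = -3/2 + Y/4 (H(Y, p) = -1 + (Y - 2)/4 = -1 + (-2 + Y)/4 = -1 + (-1/2 + Y/4) = -3/2 + Y/4)
J(M, V) = 1 - 2/V (J(M, V) = M/M + (-3/2 + (1/4)*(-2))/V = 1 + (-3/2 - 1/2)/V = 1 - 2/V)
L = 1092
L/J(G, d) = 1092/(((-2 - 49)/(-49))) = 1092/((-1/49*(-51))) = 1092/(51/49) = 1092*(49/51) = 17836/17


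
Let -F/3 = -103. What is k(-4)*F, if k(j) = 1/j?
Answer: -309/4 ≈ -77.250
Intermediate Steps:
F = 309 (F = -3*(-103) = 309)
k(-4)*F = 309/(-4) = -1/4*309 = -309/4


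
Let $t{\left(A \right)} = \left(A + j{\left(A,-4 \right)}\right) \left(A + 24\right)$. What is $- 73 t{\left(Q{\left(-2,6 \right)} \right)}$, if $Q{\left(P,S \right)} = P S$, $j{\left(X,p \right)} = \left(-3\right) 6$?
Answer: $26280$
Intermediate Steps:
$j{\left(X,p \right)} = -18$
$t{\left(A \right)} = \left(-18 + A\right) \left(24 + A\right)$ ($t{\left(A \right)} = \left(A - 18\right) \left(A + 24\right) = \left(-18 + A\right) \left(24 + A\right)$)
$- 73 t{\left(Q{\left(-2,6 \right)} \right)} = - 73 \left(-432 + \left(\left(-2\right) 6\right)^{2} + 6 \left(\left(-2\right) 6\right)\right) = - 73 \left(-432 + \left(-12\right)^{2} + 6 \left(-12\right)\right) = - 73 \left(-432 + 144 - 72\right) = \left(-73\right) \left(-360\right) = 26280$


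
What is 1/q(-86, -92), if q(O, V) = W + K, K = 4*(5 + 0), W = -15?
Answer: 1/5 ≈ 0.20000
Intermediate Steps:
K = 20 (K = 4*5 = 20)
q(O, V) = 5 (q(O, V) = -15 + 20 = 5)
1/q(-86, -92) = 1/5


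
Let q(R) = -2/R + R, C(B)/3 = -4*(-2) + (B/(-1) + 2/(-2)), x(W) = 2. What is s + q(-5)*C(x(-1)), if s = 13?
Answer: -56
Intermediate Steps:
C(B) = 21 - 3*B (C(B) = 3*(-4*(-2) + (B/(-1) + 2/(-2))) = 3*(8 + (B*(-1) + 2*(-½))) = 3*(8 + (-B - 1)) = 3*(8 + (-1 - B)) = 3*(7 - B) = 21 - 3*B)
q(R) = R - 2/R
s + q(-5)*C(x(-1)) = 13 + (-5 - 2/(-5))*(21 - 3*2) = 13 + (-5 - 2*(-⅕))*(21 - 6) = 13 + (-5 + ⅖)*15 = 13 - 23/5*15 = 13 - 69 = -56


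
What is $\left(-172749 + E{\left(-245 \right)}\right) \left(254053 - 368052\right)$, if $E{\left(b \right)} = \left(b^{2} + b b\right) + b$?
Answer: $6035563056$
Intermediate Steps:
$E{\left(b \right)} = b + 2 b^{2}$ ($E{\left(b \right)} = \left(b^{2} + b^{2}\right) + b = 2 b^{2} + b = b + 2 b^{2}$)
$\left(-172749 + E{\left(-245 \right)}\right) \left(254053 - 368052\right) = \left(-172749 - 245 \left(1 + 2 \left(-245\right)\right)\right) \left(254053 - 368052\right) = \left(-172749 - 245 \left(1 - 490\right)\right) \left(-113999\right) = \left(-172749 - -119805\right) \left(-113999\right) = \left(-172749 + 119805\right) \left(-113999\right) = \left(-52944\right) \left(-113999\right) = 6035563056$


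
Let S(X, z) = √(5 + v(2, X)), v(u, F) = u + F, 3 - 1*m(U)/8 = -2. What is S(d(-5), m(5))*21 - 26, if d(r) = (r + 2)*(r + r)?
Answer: -26 + 21*√37 ≈ 101.74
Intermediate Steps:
d(r) = 2*r*(2 + r) (d(r) = (2 + r)*(2*r) = 2*r*(2 + r))
m(U) = 40 (m(U) = 24 - 8*(-2) = 24 + 16 = 40)
v(u, F) = F + u
S(X, z) = √(7 + X) (S(X, z) = √(5 + (X + 2)) = √(5 + (2 + X)) = √(7 + X))
S(d(-5), m(5))*21 - 26 = √(7 + 2*(-5)*(2 - 5))*21 - 26 = √(7 + 2*(-5)*(-3))*21 - 26 = √(7 + 30)*21 - 26 = √37*21 - 26 = 21*√37 - 26 = -26 + 21*√37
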